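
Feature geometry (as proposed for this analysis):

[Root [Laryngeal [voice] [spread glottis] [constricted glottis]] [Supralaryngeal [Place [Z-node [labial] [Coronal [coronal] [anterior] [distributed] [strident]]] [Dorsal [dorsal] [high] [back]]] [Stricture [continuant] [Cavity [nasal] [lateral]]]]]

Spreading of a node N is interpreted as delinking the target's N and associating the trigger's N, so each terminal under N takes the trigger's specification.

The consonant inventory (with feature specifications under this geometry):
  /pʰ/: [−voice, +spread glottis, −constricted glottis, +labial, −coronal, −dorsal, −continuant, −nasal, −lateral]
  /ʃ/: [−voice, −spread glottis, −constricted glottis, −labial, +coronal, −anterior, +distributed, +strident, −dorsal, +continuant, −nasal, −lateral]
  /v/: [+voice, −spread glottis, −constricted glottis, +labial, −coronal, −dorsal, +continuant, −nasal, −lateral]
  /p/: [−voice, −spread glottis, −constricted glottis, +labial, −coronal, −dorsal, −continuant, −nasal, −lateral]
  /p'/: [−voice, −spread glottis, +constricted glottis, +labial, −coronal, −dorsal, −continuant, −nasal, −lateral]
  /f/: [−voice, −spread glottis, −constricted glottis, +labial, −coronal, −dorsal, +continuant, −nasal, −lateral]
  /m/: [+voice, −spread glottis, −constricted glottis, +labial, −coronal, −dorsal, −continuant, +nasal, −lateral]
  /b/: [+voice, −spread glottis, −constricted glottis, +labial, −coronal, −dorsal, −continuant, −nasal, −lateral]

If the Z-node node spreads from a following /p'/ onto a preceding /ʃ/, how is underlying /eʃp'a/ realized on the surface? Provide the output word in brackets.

[efp'a]

Z-node immediately or transitively dominates [labial], [coronal], [anterior], [distributed], [strident].
The target acquires /p'/'s values for everything under Z-node — [+labial], [−coronal] — while keeping its own [voice], [spread glottis], [constricted glottis], ….
Among the inventory, only /f/ has exactly this specification, giving the surface form [efp'a].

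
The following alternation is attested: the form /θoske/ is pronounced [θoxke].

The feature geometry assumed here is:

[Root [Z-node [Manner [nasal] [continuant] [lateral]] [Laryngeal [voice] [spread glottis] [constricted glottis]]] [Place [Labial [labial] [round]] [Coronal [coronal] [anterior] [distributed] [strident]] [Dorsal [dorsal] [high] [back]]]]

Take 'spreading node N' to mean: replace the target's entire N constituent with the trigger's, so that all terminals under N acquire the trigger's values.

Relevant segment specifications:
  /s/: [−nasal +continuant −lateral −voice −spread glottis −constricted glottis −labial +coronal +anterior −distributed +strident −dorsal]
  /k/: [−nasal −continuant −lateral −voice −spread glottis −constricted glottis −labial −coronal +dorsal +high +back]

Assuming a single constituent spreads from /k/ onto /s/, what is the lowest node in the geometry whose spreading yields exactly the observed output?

Place

The alternation /s/ → [x] changes [coronal], [anterior], [distributed], [strident], [dorsal], [high], [back] and nothing else.
These terminals are all dominated by Place, and no proper subconstituent of Place covers them all; Place is their lowest common ancestor.
Delinking /s/'s Place and associating /k/'s Place gives precisely the feature bundle of [x].
[continuant] — on which /k/ differs from /s/ — is unchanged, so Root cannot have spread; the constituent is no larger than Place.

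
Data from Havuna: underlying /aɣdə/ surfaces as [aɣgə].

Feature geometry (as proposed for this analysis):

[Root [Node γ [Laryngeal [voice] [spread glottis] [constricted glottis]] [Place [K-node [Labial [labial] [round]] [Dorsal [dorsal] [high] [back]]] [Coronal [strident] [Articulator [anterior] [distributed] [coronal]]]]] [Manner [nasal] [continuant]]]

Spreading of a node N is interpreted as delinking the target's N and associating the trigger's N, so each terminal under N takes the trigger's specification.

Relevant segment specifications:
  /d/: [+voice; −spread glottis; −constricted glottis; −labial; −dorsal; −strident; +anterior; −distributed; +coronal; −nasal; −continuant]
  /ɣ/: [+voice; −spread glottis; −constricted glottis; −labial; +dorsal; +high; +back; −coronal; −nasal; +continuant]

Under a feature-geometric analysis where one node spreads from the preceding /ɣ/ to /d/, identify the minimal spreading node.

Comparing /d/ with its surface form [g], the features that change are [coronal], [anterior], [distributed], [strident], [dorsal], [high], [back].
The smallest constituent containing every changed terminal is Place — each of its daughters lacks at least one of the affected features.
Spreading Place from /ɣ/ overwrites each of those terminals with /ɣ/'s values, yielding exactly [g].
[continuant] stays as in /d/ although /ɣ/ differs there, so no node dominating it spread; among the remaining candidates Place is the lowest that derives the output.

Place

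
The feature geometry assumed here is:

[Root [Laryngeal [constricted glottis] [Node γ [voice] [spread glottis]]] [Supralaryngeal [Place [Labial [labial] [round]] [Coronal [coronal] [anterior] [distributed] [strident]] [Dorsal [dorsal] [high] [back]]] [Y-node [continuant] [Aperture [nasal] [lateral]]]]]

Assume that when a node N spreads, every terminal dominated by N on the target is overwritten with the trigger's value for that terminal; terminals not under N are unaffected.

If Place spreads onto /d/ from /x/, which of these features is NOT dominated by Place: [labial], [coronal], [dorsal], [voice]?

Place dominates exactly [labial], [round], [coronal], [anterior], [distributed], [strident], [dorsal], [high], [back].
[labial], [coronal], [dorsal] all lie under Place, so they are overwritten when Place spreads.
[voice] attaches under Node γ, not under Place, so /d/ retains its own value for [voice].

[voice]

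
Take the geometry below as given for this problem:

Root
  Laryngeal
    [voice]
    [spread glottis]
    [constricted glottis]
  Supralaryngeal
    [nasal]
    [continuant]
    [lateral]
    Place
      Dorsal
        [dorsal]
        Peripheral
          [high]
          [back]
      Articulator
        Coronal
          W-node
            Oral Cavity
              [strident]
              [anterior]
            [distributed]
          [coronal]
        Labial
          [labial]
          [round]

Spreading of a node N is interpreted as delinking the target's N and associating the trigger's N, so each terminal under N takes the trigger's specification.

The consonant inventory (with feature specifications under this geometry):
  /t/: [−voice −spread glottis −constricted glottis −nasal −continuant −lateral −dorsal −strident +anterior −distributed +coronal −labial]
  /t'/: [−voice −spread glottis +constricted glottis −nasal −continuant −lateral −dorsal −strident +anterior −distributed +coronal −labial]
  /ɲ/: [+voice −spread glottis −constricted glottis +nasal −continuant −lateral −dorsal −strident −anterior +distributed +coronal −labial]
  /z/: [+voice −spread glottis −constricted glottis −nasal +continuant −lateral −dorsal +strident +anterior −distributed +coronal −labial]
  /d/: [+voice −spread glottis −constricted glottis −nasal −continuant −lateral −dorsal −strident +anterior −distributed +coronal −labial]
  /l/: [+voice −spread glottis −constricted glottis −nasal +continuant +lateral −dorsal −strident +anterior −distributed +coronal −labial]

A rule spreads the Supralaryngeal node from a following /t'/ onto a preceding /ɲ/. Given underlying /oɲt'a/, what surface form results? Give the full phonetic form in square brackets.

[odt'a]

The Supralaryngeal node dominates the terminals [nasal], [continuant], [lateral], [dorsal], [high], [back], [strident], [anterior], [distributed], [coronal], [labial], [round].
Spreading Supralaryngeal from /t'/ onto /ɲ/ replaces those values with /t'/'s: [−nasal], [−continuant], [−lateral], [−dorsal], [−strident], [+anterior], [−distributed], [+coronal], [−labial]. Features outside Supralaryngeal ([voice], [spread glottis], [constricted glottis]) stay as in /ɲ/.
Among the inventory, only /d/ has exactly this specification, giving the surface form [odt'a].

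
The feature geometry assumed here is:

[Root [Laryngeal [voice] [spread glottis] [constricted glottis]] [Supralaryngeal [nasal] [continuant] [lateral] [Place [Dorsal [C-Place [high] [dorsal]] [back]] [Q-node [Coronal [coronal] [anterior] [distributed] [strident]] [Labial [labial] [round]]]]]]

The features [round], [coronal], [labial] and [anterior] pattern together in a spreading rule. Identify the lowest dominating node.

Q-node

[round] lies under Labial (below Supralaryngeal).
[coronal]: Root ▹ Supralaryngeal ▹ Place ▹ Q-node ▹ Coronal ▹ [coronal].
[labial]: Root ▹ Supralaryngeal ▹ Place ▹ Q-node ▹ Labial ▹ [labial].
[anterior]: Root ▹ Supralaryngeal ▹ Place ▹ Q-node ▹ Coronal ▹ [anterior].
Q-node is the lowest common ancestor — every listed feature sits under it, and no single subconstituent of Q-node covers them all.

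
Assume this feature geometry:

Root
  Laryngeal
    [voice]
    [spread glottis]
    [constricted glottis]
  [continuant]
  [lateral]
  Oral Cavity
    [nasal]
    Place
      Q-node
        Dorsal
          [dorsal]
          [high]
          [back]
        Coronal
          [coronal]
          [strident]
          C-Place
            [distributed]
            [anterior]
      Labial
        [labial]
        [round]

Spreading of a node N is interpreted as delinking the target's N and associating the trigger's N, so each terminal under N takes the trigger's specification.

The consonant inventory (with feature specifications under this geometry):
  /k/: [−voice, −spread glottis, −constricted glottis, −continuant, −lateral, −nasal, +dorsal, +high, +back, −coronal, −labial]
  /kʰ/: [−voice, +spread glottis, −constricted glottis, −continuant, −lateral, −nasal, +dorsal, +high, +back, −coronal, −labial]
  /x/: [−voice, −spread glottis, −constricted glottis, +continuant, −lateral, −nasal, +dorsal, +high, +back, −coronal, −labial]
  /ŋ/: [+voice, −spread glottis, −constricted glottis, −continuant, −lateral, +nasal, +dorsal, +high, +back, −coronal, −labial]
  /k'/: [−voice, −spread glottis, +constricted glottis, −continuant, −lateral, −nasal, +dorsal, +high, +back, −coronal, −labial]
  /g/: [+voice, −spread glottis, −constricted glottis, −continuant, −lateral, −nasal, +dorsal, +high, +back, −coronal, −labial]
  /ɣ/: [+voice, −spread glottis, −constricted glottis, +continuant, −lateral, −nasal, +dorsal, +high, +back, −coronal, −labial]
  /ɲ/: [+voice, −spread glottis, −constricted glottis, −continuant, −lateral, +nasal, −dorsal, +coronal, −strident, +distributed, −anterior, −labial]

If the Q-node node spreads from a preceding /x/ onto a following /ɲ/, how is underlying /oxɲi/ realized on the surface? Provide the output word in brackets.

The Q-node node dominates the terminals [dorsal], [high], [back], [coronal], [strident], [distributed], [anterior].
The target acquires /x/'s values for everything under Q-node — [+dorsal], [+high], [+back], [−coronal] — while keeping its own [voice], [spread glottis], [constricted glottis], ….
This feature bundle is that of [ŋ], so /oxɲi/ surfaces as [oxŋi].

[oxŋi]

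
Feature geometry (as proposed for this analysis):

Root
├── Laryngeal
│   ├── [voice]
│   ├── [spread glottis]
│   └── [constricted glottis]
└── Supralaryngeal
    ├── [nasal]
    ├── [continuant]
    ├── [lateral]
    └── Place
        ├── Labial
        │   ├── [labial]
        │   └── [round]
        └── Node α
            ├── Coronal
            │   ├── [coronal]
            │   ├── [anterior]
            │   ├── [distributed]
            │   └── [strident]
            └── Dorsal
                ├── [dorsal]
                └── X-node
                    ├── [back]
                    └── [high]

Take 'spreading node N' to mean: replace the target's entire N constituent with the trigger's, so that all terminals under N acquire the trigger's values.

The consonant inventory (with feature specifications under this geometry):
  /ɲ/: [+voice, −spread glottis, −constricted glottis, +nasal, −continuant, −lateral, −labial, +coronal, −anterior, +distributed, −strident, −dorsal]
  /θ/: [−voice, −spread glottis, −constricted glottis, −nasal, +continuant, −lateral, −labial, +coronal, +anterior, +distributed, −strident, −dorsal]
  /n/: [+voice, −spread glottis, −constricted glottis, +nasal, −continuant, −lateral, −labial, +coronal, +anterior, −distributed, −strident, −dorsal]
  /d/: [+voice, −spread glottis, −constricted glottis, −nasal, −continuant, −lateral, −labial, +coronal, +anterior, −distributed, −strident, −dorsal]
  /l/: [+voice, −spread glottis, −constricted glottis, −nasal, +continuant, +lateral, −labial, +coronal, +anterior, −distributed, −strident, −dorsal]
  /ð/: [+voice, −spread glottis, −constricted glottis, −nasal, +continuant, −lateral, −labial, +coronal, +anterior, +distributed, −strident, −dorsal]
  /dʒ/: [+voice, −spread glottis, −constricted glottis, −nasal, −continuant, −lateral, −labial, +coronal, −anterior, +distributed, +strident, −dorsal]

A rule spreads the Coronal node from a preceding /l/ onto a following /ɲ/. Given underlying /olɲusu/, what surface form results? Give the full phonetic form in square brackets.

[olnusu]

The Coronal node dominates the terminals [coronal], [anterior], [distributed], [strident].
Spreading Coronal from /l/ onto /ɲ/ replaces those values with /l/'s: [+coronal], [+anterior], [−distributed], [−strident]. Features outside Coronal ([voice], [spread glottis], [constricted glottis], …) stay as in /ɲ/.
The resulting bundle matches /n/ in the inventory; substituting it for /ɲ/ gives [olnusu].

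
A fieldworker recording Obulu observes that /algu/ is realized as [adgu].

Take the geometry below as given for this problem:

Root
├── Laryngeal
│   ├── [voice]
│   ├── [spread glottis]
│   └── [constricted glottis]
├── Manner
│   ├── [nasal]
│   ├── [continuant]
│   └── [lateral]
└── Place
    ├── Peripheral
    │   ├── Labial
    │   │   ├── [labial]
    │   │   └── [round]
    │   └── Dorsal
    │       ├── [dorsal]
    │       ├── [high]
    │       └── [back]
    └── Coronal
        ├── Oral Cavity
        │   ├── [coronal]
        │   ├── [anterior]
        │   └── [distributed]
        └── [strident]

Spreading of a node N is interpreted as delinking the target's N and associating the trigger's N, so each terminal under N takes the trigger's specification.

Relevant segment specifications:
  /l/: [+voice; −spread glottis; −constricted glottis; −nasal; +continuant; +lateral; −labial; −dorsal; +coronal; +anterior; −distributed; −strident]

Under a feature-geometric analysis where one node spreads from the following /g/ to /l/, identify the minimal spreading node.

Feature comparison: [continuant], [lateral] differ between /l/ and [d]; the remaining terminals match.
These terminals are all dominated by Manner, and no proper subconstituent of Manner covers them all; Manner is their lowest common ancestor.
Spreading Manner from /g/ overwrites each of those terminals with /g/'s values, yielding exactly [d].
Since [coronal], [dorsal] are preserved even though /g/ disagrees there, no node above Manner spread.

Manner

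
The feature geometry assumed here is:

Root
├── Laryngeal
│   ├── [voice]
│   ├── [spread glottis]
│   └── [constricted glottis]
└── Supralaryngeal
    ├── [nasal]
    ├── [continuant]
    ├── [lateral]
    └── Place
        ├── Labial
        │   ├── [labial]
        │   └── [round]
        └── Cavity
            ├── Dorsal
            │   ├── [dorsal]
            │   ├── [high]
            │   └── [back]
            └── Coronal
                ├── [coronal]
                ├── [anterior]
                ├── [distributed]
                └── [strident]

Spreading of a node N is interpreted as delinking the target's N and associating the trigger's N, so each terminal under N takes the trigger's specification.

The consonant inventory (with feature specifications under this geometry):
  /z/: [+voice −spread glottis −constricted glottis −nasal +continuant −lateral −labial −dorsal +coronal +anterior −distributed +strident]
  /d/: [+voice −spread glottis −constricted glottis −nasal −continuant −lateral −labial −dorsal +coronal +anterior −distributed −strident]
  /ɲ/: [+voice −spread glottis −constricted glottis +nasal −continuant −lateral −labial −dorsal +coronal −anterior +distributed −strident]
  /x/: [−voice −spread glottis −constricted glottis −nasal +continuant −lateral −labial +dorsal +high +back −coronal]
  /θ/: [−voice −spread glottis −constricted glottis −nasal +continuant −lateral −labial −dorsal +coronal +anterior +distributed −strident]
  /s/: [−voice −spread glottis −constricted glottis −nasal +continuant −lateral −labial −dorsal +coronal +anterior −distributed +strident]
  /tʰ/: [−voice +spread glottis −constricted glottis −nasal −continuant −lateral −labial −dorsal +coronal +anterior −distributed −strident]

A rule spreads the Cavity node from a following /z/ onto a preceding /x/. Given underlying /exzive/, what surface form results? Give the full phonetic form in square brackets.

[eszive]

Terminals under Cavity in this geometry: [dorsal], [high], [back], [coronal], [anterior], [distributed], [strident].
Spreading Cavity from /z/ onto /x/ replaces those values with /z/'s: [−dorsal], [+coronal], [+anterior], [−distributed], [+strident]. Features outside Cavity ([voice], [spread glottis], [constricted glottis], …) stay as in /x/.
This feature bundle is that of [s], so /exzive/ surfaces as [eszive].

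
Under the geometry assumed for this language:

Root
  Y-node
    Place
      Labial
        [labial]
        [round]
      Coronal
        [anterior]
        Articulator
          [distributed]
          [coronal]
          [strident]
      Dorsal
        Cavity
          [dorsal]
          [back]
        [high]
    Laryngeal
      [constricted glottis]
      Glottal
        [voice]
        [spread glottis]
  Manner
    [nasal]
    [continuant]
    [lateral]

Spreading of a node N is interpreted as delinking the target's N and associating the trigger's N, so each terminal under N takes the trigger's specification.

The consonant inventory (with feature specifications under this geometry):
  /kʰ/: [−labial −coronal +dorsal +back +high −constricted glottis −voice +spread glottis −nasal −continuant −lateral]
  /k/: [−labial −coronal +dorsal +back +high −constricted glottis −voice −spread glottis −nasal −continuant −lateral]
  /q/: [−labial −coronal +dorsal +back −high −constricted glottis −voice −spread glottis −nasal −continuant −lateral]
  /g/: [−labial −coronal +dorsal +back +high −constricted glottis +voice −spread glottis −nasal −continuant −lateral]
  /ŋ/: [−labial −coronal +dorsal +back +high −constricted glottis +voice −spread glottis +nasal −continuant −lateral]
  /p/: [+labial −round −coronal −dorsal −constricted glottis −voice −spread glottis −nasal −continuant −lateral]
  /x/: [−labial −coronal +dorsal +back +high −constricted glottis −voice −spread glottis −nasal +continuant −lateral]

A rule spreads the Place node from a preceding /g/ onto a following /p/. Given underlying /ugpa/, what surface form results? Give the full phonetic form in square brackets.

[ugka]

The Place node dominates the terminals [labial], [round], [anterior], [distributed], [coronal], [strident], [dorsal], [back], [high].
After delinking /p/'s Place and linking /g/'s, the affected terminals become [−labial], [−coronal], [+dorsal], [+back], [+high]; [constricted glottis], [voice], [spread glottis], … (outside Place) are retained from /p/.
This feature bundle is that of [k], so /ugpa/ surfaces as [ugka].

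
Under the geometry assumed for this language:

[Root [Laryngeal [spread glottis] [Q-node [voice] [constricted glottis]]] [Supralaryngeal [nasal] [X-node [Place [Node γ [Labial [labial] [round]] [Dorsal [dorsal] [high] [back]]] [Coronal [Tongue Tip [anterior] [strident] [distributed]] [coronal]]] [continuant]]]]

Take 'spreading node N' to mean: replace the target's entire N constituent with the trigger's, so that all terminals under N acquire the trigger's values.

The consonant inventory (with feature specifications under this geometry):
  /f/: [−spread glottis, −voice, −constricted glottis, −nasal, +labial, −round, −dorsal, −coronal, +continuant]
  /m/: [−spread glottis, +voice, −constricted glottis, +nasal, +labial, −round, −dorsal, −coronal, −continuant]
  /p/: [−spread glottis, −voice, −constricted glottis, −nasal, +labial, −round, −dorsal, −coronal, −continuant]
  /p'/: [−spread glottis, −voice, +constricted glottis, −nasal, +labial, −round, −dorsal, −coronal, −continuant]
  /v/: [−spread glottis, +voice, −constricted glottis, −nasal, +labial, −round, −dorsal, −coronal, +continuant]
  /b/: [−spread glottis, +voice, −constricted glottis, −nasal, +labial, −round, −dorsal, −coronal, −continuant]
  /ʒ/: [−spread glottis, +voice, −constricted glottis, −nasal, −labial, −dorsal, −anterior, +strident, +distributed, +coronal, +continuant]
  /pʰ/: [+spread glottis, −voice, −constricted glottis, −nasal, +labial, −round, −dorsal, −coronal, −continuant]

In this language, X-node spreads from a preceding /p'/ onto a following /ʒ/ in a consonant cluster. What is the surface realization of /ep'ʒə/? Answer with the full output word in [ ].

The X-node node dominates the terminals [labial], [round], [dorsal], [high], [back], [anterior], [strident], [distributed], [coronal], [continuant].
Spreading X-node from /p'/ onto /ʒ/ replaces those values with /p'/'s: [+labial], [−round], [−dorsal], [−coronal], [−continuant]. Features outside X-node ([spread glottis], [voice], [constricted glottis], …) stay as in /ʒ/.
The resulting bundle matches /b/ in the inventory; substituting it for /ʒ/ gives [ep'bə].

[ep'bə]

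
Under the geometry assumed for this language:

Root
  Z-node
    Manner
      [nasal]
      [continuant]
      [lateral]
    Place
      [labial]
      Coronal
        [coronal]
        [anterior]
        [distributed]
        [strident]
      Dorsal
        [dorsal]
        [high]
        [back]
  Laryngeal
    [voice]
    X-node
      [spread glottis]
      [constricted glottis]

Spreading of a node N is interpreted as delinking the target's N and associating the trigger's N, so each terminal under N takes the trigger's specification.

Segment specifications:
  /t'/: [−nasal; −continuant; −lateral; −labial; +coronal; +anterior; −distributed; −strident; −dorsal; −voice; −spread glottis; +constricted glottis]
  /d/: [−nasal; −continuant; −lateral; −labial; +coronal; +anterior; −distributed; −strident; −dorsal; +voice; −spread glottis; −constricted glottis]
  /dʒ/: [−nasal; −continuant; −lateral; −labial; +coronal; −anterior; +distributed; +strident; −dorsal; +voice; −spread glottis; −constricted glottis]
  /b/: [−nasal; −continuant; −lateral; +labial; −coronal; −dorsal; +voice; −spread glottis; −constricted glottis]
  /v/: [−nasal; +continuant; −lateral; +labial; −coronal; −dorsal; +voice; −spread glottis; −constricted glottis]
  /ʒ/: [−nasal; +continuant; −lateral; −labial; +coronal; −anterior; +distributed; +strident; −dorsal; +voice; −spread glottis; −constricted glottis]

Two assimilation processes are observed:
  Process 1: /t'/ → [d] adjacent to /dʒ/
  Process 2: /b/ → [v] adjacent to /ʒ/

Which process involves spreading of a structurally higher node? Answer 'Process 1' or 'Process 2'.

Process 1 alters [voice], [constricted glottis]; the lowest common ancestor is Laryngeal (depth 1 from Root).
Process 2: the feature that changes is [continuant]; the minimal node is [continuant] (depth 3).
Laryngeal is closer to Root than [continuant], so Process 1 spreads the higher node.

Process 1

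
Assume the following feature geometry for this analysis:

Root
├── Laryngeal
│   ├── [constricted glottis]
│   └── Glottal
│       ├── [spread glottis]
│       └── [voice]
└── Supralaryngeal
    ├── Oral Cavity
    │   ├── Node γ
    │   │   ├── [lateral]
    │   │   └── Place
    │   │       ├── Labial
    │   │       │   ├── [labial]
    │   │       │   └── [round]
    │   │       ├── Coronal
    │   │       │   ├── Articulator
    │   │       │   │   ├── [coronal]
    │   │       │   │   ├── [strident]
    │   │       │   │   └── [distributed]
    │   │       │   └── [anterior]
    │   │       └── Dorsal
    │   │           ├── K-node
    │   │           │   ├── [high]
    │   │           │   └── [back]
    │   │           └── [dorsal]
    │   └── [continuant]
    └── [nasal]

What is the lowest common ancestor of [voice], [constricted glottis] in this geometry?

[voice] lies under Glottal (below Laryngeal).
[constricted glottis]: Root ▹ Laryngeal ▹ [constricted glottis].
The lowest node appearing on every path is Laryngeal; each proper daughter of Laryngeal fails to dominate at least one of the listed features.

Laryngeal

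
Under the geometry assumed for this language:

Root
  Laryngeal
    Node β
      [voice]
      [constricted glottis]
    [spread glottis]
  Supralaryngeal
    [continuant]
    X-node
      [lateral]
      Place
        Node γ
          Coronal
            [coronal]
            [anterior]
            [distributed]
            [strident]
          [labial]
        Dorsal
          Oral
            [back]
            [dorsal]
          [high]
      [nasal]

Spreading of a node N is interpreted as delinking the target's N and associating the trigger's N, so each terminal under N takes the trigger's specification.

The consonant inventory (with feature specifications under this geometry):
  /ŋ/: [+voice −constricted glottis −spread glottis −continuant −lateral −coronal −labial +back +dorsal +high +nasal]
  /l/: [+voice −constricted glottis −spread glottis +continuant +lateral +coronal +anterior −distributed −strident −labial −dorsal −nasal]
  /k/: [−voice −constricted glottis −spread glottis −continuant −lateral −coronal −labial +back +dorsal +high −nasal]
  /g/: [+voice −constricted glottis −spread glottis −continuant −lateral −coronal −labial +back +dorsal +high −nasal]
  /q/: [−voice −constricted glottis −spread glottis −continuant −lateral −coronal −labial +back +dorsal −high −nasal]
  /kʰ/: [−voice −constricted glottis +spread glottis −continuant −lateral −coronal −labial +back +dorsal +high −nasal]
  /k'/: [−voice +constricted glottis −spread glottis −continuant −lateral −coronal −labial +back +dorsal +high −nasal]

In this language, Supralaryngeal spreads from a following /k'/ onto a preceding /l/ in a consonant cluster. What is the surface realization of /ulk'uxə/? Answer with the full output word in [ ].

[ugk'uxə]

The Supralaryngeal node dominates the terminals [continuant], [lateral], [coronal], [anterior], [distributed], [strident], [labial], [back], [dorsal], [high], [nasal].
The target acquires /k'/'s values for everything under Supralaryngeal — [−continuant], [−lateral], [−coronal], [−labial], [+back], [+dorsal], [+high], [−nasal] — while keeping its own [voice], [constricted glottis], [spread glottis].
Among the inventory, only /g/ has exactly this specification, giving the surface form [ugk'uxə].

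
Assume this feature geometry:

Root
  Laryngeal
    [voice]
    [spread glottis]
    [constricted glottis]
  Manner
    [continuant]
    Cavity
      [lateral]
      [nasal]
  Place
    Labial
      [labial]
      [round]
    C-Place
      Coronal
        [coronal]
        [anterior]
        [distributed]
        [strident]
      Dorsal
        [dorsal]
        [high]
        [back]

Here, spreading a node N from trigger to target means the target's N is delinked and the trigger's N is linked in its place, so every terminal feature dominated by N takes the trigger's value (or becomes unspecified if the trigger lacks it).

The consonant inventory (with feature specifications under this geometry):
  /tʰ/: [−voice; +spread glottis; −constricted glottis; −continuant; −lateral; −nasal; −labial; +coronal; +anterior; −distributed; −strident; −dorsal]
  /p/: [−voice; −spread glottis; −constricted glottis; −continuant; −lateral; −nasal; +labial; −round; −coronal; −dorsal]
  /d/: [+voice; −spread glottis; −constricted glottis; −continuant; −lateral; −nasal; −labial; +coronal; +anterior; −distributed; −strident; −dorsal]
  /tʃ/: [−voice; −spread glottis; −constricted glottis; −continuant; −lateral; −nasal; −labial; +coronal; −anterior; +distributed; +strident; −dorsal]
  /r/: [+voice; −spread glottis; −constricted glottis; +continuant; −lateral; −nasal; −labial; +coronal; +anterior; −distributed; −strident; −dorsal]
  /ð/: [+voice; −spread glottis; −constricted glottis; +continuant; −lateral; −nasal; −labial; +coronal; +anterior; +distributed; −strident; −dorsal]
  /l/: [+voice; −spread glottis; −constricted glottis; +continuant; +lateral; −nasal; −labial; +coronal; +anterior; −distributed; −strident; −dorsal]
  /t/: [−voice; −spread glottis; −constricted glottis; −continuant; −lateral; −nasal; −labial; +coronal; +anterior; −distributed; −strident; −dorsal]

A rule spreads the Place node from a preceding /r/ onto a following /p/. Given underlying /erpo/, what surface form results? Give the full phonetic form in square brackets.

Place immediately or transitively dominates [labial], [round], [coronal], [anterior], [distributed], [strident], [dorsal], [high], [back].
After delinking /p/'s Place and linking /r/'s, the affected terminals become [−labial], [+coronal], [+anterior], [−distributed], [−strident], [−dorsal]; [voice], [spread glottis], [constricted glottis], … (outside Place) are retained from /p/.
This feature bundle is that of [t], so /erpo/ surfaces as [erto].

[erto]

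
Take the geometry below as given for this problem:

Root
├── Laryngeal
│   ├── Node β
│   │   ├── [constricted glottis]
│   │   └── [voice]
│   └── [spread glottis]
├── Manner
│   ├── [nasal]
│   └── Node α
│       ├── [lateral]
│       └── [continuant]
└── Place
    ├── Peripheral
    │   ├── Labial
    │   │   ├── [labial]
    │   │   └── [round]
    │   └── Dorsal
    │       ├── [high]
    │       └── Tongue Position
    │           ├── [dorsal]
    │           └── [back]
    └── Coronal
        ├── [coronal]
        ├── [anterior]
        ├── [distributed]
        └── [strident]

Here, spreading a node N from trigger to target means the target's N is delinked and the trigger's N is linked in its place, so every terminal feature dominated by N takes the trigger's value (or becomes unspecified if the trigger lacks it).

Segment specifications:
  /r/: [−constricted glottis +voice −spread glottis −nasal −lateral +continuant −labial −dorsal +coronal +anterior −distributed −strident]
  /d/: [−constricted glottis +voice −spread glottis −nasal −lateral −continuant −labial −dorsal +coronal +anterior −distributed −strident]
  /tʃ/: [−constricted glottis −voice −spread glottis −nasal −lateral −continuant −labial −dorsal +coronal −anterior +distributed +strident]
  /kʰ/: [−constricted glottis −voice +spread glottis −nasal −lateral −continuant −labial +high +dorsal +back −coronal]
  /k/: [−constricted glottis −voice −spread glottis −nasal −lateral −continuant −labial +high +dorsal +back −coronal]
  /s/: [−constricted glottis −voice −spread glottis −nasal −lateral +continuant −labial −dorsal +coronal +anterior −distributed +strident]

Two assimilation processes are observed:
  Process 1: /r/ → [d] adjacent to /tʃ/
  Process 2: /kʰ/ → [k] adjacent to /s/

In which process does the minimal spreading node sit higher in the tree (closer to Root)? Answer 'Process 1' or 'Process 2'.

Process 2

Process 1 alters [continuant]; the lowest dominating node is [continuant] (depth 3 from Root).
Process 2: the feature that changes is [spread glottis]; the minimal node is [spread glottis] (depth 2).
Depth 2 < depth 3; Process 2 involves the structurally higher constituent [spread glottis].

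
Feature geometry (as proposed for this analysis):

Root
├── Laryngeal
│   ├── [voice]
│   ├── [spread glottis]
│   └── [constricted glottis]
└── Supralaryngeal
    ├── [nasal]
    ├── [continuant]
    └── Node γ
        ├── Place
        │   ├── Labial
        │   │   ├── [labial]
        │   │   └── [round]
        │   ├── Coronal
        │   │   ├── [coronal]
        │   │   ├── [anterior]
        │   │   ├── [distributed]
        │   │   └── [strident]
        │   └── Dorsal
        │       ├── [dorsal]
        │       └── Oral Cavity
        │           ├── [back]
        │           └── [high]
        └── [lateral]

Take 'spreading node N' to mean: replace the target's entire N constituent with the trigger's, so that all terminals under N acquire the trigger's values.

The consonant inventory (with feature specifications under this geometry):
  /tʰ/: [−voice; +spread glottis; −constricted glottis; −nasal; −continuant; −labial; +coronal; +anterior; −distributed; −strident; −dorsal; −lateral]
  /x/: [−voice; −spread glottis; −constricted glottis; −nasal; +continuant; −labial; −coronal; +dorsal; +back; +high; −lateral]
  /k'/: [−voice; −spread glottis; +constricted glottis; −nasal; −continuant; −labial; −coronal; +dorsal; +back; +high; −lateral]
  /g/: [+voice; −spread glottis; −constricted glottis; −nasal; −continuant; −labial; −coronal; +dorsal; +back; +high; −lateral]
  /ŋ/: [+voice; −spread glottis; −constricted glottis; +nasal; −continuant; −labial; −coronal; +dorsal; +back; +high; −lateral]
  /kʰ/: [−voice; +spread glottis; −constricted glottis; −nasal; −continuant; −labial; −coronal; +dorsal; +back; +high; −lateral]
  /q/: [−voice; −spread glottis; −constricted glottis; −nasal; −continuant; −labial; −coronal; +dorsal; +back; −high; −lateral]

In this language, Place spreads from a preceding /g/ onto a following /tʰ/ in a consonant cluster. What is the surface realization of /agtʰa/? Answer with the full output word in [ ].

Place immediately or transitively dominates [labial], [round], [coronal], [anterior], [distributed], [strident], [dorsal], [back], [high].
The target acquires /g/'s values for everything under Place — [−labial], [−coronal], [+dorsal], [+back], [+high] — while keeping its own [voice], [spread glottis], [constricted glottis], ….
Among the inventory, only /kʰ/ has exactly this specification, giving the surface form [agkʰa].

[agkʰa]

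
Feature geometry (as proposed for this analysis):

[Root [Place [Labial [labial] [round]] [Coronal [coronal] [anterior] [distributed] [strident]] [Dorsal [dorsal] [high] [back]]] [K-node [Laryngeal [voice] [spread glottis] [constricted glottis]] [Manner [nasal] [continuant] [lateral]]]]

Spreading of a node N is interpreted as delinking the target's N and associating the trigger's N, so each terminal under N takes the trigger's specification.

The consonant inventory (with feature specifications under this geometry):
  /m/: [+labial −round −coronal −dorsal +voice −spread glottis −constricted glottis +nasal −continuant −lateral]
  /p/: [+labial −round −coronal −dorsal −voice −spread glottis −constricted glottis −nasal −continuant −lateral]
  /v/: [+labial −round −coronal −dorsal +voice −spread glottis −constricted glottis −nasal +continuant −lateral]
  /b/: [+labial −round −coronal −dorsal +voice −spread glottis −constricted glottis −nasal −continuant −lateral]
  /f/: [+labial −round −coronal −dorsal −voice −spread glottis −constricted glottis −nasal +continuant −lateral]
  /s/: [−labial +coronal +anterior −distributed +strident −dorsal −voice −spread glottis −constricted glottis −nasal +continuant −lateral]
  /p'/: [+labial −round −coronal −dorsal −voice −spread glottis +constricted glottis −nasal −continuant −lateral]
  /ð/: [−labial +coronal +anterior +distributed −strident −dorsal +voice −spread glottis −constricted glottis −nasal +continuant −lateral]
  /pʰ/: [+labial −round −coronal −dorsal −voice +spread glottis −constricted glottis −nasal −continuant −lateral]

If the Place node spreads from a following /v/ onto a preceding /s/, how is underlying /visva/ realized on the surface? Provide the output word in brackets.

[vifva]

Place immediately or transitively dominates [labial], [round], [coronal], [anterior], [distributed], [strident], [dorsal], [high], [back].
After delinking /s/'s Place and linking /v/'s, the affected terminals become [+labial], [−round], [−coronal], [−dorsal]; [voice], [spread glottis], [constricted glottis], … (outside Place) are retained from /s/.
This feature bundle is that of [f], so /visva/ surfaces as [vifva].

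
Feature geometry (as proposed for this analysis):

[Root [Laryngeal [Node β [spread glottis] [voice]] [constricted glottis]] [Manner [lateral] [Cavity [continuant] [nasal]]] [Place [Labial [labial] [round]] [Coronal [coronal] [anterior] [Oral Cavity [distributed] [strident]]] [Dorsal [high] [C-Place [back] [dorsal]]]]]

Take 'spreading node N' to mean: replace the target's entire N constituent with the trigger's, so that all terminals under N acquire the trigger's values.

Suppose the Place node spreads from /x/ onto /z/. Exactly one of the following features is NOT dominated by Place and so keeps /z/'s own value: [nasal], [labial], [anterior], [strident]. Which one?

Place dominates exactly [labial], [round], [coronal], [anterior], [distributed], [strident], [high], [back], [dorsal].
Of the listed options, [strident], [anterior], [labial] are among these and would be overwritten by spreading Place.
[nasal] is not within the Place subtree (it hangs from Cavity), so /z/'s [nasal] value survives.

[nasal]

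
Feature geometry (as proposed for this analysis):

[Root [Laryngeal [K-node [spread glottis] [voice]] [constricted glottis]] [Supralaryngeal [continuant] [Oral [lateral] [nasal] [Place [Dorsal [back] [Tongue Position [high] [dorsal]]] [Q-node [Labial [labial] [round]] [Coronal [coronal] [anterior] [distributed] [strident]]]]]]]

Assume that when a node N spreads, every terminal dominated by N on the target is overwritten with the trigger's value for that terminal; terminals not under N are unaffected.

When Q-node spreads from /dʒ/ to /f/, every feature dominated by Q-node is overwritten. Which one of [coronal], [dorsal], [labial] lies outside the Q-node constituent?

Under this geometry, Q-node contains [labial], [round], [coronal], [anterior], [distributed], [strident].
Spreading Q-node replaces [coronal], [labial] with the trigger's values, since each sits inside the Q-node constituent.
[dorsal] attaches under Tongue Position, not under Q-node, so /f/ retains its own value for [dorsal].

[dorsal]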